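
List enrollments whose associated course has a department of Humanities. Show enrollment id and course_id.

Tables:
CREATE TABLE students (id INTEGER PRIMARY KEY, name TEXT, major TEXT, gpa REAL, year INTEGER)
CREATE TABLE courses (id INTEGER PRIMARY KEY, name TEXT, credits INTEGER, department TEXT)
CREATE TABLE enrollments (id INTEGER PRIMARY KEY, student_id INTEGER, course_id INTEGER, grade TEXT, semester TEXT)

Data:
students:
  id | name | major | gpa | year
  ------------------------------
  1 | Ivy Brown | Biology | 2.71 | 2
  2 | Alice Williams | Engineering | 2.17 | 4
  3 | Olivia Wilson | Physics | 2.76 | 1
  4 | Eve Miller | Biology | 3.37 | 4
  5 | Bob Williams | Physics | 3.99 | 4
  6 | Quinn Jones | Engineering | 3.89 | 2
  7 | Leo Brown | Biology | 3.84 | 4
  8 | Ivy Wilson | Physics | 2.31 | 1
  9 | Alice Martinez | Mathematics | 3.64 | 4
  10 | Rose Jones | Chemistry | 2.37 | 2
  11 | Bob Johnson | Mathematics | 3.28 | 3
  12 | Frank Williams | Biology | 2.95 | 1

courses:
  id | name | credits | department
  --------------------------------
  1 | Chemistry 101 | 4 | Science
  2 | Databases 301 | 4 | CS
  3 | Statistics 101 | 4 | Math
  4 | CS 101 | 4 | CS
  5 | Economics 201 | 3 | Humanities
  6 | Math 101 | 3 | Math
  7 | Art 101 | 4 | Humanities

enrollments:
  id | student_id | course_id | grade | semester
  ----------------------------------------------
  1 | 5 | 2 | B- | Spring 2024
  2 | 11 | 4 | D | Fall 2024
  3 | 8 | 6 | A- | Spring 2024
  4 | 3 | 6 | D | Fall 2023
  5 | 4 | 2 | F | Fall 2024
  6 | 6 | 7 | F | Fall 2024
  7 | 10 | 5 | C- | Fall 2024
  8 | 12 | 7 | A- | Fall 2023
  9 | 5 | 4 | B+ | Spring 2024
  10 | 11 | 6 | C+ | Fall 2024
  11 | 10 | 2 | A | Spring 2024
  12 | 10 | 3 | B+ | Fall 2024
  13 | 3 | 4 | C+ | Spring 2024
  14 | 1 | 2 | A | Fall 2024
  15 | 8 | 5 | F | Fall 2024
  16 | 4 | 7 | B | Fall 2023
SELECT id, course_id FROM enrollments WHERE course_id IN (SELECT id FROM courses WHERE department = 'Humanities')

Execution result:
id | course_id
6 | 7
7 | 5
8 | 7
15 | 5
16 | 7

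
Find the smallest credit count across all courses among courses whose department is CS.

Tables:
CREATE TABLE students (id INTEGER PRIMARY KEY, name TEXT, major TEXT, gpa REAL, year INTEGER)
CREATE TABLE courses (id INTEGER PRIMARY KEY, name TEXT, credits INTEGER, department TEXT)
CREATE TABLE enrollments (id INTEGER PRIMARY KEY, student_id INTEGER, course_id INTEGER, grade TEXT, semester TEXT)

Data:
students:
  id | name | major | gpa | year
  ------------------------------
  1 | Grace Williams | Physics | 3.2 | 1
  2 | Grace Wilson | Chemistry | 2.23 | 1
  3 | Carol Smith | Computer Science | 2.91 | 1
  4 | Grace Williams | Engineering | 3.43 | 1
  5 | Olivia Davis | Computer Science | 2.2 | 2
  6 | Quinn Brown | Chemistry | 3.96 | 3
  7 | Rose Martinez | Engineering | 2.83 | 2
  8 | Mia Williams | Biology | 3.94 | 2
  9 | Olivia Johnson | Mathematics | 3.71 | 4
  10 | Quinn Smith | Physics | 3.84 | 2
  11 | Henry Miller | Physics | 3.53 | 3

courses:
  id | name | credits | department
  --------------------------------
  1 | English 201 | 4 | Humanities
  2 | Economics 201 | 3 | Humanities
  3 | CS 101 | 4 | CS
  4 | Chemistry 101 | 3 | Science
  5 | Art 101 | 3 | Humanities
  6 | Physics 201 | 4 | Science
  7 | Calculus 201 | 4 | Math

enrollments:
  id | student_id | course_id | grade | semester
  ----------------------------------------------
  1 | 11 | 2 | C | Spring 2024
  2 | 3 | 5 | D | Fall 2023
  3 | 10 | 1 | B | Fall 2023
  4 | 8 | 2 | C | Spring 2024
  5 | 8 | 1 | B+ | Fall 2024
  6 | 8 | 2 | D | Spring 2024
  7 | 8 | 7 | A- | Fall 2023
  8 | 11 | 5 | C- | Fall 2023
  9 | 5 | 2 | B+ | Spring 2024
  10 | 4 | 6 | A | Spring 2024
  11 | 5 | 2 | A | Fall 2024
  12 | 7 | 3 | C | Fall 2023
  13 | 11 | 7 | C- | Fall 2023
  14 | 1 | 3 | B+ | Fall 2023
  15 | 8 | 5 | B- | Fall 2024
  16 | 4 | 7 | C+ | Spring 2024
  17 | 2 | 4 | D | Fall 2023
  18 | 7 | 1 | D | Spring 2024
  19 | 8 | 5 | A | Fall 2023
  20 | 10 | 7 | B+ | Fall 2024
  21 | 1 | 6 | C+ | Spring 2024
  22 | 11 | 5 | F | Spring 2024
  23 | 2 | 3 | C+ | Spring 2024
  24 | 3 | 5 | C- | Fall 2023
SELECT MIN(credits) FROM courses WHERE department = 'CS'

Execution result:
4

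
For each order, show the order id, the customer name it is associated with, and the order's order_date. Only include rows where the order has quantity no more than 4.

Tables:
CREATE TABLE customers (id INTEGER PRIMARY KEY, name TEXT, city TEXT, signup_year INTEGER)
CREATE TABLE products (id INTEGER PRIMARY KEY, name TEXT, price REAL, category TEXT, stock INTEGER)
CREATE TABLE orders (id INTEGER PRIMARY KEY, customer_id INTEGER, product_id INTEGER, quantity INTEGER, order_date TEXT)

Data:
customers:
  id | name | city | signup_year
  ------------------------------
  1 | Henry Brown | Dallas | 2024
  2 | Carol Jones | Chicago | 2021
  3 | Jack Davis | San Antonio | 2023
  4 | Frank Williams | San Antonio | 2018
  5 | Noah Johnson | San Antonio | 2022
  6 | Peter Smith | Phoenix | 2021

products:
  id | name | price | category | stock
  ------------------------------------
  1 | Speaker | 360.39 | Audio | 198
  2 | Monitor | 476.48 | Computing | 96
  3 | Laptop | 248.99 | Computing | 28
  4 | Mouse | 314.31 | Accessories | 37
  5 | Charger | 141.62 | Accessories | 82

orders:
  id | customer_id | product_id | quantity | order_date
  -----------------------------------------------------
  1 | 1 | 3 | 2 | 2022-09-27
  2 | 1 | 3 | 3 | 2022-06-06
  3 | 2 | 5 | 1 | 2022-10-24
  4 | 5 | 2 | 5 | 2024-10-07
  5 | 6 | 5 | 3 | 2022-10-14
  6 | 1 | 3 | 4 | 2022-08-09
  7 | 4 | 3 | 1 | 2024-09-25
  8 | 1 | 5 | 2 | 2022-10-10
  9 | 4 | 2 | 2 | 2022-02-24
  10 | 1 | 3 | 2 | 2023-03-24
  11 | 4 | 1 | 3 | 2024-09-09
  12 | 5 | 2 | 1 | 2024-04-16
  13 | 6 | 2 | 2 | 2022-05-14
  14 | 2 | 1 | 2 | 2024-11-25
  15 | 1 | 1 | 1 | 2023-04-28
SELECT c.id, p.name AS customer, c.order_date FROM orders c JOIN customers p ON c.customer_id = p.id WHERE c.quantity <= 4

Execution result:
id | customer | order_date
1 | Henry Brown | 2022-09-27
2 | Henry Brown | 2022-06-06
3 | Carol Jones | 2022-10-24
5 | Peter Smith | 2022-10-14
6 | Henry Brown | 2022-08-09
7 | Frank Williams | 2024-09-25
8 | Henry Brown | 2022-10-10
9 | Frank Williams | 2022-02-24
10 | Henry Brown | 2023-03-24
11 | Frank Williams | 2024-09-09
12 | Noah Johnson | 2024-04-16
13 | Peter Smith | 2022-05-14
14 | Carol Jones | 2024-11-25
15 | Henry Brown | 2023-04-28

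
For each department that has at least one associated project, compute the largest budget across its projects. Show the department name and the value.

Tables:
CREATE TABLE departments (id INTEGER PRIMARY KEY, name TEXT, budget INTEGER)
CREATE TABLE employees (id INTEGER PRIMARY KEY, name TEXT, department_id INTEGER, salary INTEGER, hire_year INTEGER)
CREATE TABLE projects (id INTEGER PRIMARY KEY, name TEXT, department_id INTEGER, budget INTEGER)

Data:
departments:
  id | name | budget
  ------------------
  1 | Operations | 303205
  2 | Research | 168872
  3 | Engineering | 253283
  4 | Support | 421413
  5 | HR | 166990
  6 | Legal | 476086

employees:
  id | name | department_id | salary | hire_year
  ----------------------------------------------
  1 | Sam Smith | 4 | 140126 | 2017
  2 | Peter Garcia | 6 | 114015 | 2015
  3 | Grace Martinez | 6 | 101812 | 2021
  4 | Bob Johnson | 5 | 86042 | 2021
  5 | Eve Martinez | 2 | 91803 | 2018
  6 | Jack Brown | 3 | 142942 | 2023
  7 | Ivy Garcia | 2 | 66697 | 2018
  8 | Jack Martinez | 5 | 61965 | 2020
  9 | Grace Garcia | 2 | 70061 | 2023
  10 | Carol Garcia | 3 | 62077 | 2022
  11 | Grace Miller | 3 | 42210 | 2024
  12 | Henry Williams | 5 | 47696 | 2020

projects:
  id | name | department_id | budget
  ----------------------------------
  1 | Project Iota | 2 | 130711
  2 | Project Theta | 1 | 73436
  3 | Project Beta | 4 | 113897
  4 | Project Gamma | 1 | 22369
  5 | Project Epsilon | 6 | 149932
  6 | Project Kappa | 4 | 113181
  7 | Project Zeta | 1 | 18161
SELECT p.name, MAX(c.budget) AS max_budget FROM projects c JOIN departments p ON c.department_id = p.id GROUP BY p.id, p.name

Execution result:
name | max_budget
Operations | 73436
Research | 130711
Support | 113897
Legal | 149932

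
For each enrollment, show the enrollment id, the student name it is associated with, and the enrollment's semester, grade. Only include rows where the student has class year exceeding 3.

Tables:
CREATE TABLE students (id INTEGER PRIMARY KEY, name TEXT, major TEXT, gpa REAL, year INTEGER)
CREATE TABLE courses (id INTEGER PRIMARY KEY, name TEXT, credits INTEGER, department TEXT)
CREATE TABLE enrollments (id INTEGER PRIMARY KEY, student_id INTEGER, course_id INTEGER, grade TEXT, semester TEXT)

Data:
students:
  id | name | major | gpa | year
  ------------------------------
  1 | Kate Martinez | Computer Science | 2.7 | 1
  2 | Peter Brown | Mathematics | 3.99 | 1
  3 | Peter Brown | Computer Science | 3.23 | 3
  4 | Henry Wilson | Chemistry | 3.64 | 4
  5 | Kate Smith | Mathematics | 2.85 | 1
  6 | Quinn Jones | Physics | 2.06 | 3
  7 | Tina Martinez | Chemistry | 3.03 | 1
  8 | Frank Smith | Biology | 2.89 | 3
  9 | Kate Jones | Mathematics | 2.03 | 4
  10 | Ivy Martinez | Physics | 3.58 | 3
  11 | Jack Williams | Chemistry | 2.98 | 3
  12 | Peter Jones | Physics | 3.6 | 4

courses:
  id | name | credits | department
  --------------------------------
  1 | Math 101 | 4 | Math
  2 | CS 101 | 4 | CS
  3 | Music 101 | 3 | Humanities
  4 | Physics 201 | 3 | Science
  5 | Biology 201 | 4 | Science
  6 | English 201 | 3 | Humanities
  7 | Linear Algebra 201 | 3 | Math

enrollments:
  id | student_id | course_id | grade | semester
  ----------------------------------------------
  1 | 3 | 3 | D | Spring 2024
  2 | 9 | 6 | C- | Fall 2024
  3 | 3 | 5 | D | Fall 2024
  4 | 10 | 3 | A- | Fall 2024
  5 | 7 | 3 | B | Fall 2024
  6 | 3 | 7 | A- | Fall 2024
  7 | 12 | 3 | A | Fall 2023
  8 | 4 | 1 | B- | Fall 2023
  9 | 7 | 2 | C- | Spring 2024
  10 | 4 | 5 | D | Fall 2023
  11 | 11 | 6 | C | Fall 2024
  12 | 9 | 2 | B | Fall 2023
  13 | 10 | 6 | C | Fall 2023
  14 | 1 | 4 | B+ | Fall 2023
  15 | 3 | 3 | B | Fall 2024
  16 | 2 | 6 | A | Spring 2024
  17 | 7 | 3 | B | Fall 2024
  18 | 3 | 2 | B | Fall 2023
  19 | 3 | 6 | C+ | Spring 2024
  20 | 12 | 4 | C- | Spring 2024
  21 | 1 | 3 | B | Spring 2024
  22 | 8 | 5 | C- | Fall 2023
SELECT c.id, p.name AS student, c.semester, c.grade FROM enrollments c JOIN students p ON c.student_id = p.id WHERE p.year > 3

Execution result:
id | student | semester | grade
2 | Kate Jones | Fall 2024 | C-
7 | Peter Jones | Fall 2023 | A
8 | Henry Wilson | Fall 2023 | B-
10 | Henry Wilson | Fall 2023 | D
12 | Kate Jones | Fall 2023 | B
20 | Peter Jones | Spring 2024 | C-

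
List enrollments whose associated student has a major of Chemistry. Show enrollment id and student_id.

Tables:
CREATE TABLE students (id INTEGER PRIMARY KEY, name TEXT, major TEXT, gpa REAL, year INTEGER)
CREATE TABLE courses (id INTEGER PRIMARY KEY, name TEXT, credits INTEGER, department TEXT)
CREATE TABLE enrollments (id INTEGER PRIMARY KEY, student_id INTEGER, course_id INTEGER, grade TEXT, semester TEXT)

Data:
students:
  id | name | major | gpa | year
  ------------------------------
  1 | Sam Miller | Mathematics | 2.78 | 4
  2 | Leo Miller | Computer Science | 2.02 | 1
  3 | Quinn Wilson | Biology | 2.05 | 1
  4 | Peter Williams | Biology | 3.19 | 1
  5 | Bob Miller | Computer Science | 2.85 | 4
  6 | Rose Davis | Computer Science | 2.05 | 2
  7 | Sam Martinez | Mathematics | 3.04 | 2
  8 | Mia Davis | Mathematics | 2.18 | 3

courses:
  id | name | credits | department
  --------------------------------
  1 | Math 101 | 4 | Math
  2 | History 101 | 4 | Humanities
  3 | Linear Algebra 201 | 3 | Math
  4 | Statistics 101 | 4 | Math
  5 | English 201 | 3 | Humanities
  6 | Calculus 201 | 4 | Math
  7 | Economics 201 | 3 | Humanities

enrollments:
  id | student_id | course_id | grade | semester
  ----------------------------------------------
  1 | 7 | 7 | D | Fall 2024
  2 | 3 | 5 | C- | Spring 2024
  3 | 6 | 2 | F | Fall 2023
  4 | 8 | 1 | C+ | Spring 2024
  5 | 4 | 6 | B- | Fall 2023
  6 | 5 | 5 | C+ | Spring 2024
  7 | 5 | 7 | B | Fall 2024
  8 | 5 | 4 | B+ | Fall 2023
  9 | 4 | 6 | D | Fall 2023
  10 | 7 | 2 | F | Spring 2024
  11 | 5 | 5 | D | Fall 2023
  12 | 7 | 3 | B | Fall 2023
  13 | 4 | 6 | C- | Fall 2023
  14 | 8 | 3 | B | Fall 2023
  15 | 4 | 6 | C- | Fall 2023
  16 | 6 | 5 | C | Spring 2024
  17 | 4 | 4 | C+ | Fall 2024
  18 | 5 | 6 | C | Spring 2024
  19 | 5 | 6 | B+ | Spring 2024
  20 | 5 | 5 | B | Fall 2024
SELECT id, student_id FROM enrollments WHERE student_id IN (SELECT id FROM students WHERE major = 'Chemistry')

Execution result:
(no rows)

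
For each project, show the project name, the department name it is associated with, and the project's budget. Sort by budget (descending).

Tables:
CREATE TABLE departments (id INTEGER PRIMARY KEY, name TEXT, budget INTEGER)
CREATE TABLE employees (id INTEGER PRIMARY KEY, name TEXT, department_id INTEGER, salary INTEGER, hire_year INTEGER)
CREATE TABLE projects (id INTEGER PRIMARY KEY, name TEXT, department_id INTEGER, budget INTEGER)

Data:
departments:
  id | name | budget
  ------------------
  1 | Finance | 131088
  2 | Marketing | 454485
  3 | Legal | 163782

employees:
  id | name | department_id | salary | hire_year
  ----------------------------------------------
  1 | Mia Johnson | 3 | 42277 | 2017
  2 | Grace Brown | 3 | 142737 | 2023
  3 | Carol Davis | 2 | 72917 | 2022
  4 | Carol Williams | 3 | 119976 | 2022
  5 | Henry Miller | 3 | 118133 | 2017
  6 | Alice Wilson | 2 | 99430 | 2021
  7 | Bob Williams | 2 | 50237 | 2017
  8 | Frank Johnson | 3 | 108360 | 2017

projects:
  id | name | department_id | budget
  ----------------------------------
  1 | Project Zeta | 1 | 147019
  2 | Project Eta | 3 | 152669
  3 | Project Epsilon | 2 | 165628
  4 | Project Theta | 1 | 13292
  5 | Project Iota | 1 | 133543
SELECT c.name, p.name AS department, c.budget FROM projects c JOIN departments p ON c.department_id = p.id ORDER BY c.budget DESC

Execution result:
name | department | budget
Project Epsilon | Marketing | 165628
Project Eta | Legal | 152669
Project Zeta | Finance | 147019
Project Iota | Finance | 133543
Project Theta | Finance | 13292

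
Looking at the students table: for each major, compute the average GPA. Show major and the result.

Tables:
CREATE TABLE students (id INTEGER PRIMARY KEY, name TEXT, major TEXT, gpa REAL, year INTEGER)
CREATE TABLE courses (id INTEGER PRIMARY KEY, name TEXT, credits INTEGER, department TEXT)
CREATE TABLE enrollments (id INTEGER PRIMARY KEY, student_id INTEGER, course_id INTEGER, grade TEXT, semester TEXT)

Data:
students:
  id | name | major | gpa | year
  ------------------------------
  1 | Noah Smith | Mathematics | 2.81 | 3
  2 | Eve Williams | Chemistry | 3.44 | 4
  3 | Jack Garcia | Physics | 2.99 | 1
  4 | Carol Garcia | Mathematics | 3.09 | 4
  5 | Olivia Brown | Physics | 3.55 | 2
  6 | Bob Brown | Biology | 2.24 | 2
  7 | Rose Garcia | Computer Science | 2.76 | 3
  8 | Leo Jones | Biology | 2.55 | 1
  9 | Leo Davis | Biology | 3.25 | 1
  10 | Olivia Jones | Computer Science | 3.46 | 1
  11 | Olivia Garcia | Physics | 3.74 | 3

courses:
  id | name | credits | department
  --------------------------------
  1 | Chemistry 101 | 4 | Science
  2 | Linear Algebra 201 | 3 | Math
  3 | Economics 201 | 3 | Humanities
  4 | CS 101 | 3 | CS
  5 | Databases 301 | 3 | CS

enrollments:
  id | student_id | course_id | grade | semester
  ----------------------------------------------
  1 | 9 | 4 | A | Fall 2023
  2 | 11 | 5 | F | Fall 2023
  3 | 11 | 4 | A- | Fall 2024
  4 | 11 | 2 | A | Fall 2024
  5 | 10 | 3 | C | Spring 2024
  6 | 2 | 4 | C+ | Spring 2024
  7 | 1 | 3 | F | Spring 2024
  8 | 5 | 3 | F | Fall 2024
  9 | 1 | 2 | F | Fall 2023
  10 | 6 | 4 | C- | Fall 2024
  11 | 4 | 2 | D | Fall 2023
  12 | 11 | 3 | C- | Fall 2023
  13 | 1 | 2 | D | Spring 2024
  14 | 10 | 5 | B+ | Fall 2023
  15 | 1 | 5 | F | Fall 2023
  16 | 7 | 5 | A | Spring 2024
SELECT major, AVG(gpa) AS avg_gpa FROM students GROUP BY major

Execution result:
major | avg_gpa
Biology | 2.68
Chemistry | 3.44
Computer Science | 3.11
Mathematics | 2.95
Physics | 3.43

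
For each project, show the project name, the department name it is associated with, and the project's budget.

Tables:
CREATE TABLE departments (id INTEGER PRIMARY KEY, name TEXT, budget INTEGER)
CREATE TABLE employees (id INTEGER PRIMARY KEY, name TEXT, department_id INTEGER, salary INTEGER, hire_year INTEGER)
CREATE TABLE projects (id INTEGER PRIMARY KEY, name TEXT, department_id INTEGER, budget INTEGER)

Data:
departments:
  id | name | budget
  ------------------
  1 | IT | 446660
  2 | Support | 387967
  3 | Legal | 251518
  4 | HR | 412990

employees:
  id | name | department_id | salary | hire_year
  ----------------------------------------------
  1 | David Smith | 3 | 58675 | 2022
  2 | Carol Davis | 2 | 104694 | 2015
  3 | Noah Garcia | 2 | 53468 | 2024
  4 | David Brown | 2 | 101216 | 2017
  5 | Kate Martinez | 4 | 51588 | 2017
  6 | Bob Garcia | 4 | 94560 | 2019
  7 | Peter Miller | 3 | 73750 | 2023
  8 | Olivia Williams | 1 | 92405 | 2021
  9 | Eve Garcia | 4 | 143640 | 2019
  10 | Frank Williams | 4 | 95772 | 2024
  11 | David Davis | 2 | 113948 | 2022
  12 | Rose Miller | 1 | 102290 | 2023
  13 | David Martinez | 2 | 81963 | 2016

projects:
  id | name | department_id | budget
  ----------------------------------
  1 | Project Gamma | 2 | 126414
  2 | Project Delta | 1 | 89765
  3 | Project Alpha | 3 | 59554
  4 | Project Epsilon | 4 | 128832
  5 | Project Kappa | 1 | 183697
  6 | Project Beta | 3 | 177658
SELECT c.name, p.name AS department, c.budget FROM projects c JOIN departments p ON c.department_id = p.id

Execution result:
name | department | budget
Project Gamma | Support | 126414
Project Delta | IT | 89765
Project Alpha | Legal | 59554
Project Epsilon | HR | 128832
Project Kappa | IT | 183697
Project Beta | Legal | 177658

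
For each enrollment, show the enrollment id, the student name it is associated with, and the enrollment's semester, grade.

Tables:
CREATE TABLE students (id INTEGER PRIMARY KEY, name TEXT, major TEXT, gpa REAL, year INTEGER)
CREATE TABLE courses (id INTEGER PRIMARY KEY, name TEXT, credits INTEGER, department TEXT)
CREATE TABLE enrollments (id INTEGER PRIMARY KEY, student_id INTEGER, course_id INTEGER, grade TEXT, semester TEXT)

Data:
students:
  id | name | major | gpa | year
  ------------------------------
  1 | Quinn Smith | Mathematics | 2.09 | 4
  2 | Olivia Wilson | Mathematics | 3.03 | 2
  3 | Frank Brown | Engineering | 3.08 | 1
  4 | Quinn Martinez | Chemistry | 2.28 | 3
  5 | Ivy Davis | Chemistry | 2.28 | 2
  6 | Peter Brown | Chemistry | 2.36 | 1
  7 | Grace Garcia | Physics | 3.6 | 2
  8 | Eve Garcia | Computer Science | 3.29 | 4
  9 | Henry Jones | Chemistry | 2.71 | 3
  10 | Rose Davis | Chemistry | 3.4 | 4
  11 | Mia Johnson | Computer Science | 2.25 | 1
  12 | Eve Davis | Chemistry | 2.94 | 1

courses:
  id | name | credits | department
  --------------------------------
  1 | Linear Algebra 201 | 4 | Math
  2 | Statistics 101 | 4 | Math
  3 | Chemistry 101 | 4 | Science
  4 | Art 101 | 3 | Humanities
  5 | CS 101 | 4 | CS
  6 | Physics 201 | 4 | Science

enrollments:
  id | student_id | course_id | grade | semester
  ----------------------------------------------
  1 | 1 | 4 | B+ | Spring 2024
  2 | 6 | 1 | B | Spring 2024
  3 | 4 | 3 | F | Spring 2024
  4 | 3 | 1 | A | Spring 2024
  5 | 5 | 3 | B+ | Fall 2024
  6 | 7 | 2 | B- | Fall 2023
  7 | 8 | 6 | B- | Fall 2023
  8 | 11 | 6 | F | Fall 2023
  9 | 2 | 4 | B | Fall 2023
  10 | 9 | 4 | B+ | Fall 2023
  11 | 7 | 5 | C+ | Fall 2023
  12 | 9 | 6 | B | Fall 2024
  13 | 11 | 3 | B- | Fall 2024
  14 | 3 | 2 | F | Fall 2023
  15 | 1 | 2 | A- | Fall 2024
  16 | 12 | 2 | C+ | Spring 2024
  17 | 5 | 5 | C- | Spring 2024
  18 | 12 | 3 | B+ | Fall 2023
SELECT c.id, p.name AS student, c.semester, c.grade FROM enrollments c JOIN students p ON c.student_id = p.id

Execution result:
id | student | semester | grade
1 | Quinn Smith | Spring 2024 | B+
2 | Peter Brown | Spring 2024 | B
3 | Quinn Martinez | Spring 2024 | F
4 | Frank Brown | Spring 2024 | A
5 | Ivy Davis | Fall 2024 | B+
6 | Grace Garcia | Fall 2023 | B-
7 | Eve Garcia | Fall 2023 | B-
8 | Mia Johnson | Fall 2023 | F
9 | Olivia Wilson | Fall 2023 | B
10 | Henry Jones | Fall 2023 | B+
11 | Grace Garcia | Fall 2023 | C+
12 | Henry Jones | Fall 2024 | B
13 | Mia Johnson | Fall 2024 | B-
14 | Frank Brown | Fall 2023 | F
15 | Quinn Smith | Fall 2024 | A-
16 | Eve Davis | Spring 2024 | C+
17 | Ivy Davis | Spring 2024 | C-
18 | Eve Davis | Fall 2023 | B+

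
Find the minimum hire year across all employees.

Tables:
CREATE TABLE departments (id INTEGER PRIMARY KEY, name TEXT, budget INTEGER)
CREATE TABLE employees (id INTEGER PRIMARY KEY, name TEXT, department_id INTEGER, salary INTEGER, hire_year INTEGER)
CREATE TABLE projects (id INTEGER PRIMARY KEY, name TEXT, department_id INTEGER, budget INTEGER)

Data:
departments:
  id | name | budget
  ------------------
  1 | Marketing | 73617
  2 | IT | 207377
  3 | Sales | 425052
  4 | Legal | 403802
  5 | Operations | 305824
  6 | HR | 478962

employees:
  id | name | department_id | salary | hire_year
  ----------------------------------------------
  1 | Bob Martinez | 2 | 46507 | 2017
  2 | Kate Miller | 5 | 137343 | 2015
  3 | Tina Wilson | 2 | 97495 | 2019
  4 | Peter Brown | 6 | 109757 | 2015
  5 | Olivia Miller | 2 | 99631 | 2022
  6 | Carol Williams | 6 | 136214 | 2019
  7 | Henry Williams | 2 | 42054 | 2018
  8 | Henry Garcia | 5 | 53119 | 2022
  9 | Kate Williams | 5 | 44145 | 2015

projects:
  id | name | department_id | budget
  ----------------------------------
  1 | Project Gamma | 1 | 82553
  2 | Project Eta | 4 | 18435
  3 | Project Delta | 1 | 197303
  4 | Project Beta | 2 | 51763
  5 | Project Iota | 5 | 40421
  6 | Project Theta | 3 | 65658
SELECT MIN(hire_year) FROM employees

Execution result:
2015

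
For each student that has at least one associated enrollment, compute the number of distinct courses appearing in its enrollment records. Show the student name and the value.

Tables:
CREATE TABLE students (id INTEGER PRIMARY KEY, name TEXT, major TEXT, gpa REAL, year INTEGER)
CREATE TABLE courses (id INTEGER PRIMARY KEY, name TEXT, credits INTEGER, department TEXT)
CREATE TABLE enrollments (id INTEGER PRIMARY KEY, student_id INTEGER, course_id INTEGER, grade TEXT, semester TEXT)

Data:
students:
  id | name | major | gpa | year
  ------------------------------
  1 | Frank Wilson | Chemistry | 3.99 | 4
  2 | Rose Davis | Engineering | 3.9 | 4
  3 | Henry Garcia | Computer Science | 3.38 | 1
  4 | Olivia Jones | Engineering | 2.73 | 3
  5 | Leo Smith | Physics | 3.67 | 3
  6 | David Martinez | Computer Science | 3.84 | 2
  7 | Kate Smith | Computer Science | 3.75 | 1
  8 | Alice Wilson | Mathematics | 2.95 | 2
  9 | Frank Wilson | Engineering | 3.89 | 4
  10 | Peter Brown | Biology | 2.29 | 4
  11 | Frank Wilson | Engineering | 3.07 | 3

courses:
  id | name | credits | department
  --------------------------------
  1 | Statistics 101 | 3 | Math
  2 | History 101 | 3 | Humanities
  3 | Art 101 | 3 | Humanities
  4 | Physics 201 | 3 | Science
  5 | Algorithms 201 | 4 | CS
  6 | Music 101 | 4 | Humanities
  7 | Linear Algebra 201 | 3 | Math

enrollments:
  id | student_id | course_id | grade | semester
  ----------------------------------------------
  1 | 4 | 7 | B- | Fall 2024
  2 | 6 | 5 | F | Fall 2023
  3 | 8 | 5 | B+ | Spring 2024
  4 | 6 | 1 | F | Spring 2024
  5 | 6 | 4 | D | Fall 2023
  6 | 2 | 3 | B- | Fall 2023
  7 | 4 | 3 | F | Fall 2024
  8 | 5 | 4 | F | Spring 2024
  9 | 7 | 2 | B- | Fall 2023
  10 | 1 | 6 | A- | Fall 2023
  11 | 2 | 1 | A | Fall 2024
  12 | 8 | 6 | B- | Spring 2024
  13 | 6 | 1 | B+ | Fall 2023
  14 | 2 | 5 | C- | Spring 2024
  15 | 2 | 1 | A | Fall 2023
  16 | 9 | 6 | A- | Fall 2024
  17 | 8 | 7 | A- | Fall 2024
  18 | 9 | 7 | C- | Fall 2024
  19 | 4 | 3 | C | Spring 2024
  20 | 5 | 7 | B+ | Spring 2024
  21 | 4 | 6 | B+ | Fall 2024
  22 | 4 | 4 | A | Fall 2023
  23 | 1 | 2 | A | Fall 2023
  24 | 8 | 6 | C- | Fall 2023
SELECT p.name, COUNT(DISTINCT c.course_id) AS distinct_course_count FROM enrollments c JOIN students p ON c.student_id = p.id GROUP BY p.id, p.name

Execution result:
name | distinct_course_count
Frank Wilson | 2
Rose Davis | 3
Olivia Jones | 4
Leo Smith | 2
David Martinez | 3
Kate Smith | 1
Alice Wilson | 3
Frank Wilson | 2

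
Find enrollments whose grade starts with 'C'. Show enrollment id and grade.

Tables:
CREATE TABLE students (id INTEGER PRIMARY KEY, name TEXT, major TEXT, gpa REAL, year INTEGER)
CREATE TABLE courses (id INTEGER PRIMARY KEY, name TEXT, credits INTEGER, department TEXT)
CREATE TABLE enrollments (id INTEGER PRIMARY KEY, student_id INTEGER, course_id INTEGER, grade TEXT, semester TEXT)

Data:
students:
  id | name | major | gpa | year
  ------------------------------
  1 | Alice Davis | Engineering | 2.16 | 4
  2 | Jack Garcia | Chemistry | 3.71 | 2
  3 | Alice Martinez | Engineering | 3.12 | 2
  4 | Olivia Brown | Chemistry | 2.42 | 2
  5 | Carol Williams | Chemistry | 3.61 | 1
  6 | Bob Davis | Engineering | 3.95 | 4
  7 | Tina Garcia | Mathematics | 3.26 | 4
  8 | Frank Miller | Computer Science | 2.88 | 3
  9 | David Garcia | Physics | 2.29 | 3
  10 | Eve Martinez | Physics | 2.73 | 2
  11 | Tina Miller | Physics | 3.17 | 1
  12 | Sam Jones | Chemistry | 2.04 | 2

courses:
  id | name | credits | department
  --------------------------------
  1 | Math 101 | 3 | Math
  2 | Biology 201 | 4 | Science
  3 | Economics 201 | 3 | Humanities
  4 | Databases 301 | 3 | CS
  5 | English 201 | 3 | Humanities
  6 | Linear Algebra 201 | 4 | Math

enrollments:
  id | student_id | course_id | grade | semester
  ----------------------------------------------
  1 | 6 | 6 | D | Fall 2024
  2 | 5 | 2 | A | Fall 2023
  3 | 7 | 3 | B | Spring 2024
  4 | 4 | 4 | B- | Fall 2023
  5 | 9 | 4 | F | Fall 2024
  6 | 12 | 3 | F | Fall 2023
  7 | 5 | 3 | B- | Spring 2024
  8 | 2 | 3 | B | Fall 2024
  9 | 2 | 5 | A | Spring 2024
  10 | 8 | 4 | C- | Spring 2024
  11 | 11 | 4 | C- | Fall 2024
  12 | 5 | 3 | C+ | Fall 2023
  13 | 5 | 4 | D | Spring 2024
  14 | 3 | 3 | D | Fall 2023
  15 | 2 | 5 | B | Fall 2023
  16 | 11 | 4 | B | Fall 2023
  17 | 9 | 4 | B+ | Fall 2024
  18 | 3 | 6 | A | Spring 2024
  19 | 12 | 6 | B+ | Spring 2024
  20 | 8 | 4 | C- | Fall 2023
SELECT id, grade FROM enrollments WHERE grade LIKE 'C%'

Execution result:
id | grade
10 | C-
11 | C-
12 | C+
20 | C-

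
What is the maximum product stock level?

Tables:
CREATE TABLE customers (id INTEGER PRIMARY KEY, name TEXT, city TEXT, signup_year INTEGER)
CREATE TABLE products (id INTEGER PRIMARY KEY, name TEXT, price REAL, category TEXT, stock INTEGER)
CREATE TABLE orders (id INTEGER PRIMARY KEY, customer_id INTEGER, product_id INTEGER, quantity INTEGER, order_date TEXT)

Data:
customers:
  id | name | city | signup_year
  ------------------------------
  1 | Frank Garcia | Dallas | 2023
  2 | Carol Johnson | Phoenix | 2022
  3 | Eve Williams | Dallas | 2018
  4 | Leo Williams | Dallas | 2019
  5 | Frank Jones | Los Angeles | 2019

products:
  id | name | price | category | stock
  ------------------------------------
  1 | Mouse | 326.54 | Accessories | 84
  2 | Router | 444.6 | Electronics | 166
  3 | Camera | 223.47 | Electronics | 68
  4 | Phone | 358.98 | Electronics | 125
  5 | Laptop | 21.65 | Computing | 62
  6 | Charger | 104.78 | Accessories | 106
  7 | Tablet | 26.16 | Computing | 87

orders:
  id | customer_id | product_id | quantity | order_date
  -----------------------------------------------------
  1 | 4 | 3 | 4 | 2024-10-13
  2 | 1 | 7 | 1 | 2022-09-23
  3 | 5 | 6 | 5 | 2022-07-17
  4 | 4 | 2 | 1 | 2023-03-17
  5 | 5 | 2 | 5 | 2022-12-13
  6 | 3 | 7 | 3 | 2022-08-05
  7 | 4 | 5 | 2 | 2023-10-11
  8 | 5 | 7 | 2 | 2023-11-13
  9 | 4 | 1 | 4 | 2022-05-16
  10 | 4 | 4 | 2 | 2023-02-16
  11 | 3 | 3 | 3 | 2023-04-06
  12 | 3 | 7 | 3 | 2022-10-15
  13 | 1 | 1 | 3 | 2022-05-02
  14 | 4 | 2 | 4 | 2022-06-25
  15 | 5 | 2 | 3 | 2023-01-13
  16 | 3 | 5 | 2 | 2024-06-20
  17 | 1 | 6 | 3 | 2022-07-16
SELECT MAX(stock) FROM products

Execution result:
166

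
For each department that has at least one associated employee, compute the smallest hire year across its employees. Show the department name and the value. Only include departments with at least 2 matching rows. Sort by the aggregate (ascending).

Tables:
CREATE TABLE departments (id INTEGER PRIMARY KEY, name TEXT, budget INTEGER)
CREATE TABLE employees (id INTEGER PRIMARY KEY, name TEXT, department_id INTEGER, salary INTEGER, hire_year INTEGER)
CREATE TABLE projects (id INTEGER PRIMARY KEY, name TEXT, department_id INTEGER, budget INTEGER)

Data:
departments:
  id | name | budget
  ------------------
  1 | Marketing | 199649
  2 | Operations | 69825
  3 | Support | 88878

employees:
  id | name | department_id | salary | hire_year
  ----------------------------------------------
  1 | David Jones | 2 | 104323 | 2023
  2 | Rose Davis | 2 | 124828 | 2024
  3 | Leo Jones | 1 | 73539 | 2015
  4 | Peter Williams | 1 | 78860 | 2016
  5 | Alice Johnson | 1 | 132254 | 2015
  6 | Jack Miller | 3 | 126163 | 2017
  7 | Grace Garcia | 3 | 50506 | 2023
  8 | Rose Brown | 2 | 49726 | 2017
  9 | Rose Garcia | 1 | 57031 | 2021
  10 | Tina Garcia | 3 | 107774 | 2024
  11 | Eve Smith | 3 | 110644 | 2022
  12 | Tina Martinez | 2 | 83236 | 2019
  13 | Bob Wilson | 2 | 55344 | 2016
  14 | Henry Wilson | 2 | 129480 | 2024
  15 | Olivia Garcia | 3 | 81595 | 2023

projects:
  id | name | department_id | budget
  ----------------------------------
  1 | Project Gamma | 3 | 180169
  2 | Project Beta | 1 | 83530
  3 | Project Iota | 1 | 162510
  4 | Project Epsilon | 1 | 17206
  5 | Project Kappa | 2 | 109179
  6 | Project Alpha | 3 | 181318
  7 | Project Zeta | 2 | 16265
SELECT p.name, MIN(c.hire_year) AS min_hire_year FROM employees c JOIN departments p ON c.department_id = p.id GROUP BY p.id, p.name HAVING COUNT(*) >= 2 ORDER BY min_hire_year ASC

Execution result:
name | min_hire_year
Marketing | 2015
Operations | 2016
Support | 2017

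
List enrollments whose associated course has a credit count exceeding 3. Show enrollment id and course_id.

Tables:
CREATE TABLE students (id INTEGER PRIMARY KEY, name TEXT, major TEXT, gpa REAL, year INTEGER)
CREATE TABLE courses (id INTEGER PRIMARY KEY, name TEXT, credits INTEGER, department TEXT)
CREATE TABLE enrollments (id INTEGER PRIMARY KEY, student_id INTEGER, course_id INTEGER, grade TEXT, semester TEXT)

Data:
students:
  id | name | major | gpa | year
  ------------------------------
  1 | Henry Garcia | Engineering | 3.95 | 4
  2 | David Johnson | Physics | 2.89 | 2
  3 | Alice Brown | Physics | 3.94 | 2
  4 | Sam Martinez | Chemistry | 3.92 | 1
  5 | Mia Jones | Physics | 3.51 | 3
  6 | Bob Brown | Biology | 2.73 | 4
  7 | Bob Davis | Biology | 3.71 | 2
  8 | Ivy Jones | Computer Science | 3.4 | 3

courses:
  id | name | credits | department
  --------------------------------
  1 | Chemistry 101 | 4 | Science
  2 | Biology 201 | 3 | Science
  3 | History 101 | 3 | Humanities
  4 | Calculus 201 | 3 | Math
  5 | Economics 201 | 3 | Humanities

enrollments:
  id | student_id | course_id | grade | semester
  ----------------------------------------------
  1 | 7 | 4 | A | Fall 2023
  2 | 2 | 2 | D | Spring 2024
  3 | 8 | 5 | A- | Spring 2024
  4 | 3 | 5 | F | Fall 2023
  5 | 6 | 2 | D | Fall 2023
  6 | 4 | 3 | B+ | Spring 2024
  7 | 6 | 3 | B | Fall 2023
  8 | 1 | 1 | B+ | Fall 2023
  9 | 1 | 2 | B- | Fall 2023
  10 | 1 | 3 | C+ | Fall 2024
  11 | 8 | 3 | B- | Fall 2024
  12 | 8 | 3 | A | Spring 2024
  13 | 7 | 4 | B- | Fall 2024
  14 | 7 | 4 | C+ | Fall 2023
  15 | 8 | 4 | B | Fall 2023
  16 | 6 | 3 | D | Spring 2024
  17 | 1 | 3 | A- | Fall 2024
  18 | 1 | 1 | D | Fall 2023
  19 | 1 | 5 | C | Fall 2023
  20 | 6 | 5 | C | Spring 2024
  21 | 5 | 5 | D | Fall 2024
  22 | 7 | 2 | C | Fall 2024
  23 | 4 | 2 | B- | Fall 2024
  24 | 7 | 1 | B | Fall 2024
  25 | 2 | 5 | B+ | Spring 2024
SELECT id, course_id FROM enrollments WHERE course_id IN (SELECT id FROM courses WHERE credits > 3)

Execution result:
id | course_id
8 | 1
18 | 1
24 | 1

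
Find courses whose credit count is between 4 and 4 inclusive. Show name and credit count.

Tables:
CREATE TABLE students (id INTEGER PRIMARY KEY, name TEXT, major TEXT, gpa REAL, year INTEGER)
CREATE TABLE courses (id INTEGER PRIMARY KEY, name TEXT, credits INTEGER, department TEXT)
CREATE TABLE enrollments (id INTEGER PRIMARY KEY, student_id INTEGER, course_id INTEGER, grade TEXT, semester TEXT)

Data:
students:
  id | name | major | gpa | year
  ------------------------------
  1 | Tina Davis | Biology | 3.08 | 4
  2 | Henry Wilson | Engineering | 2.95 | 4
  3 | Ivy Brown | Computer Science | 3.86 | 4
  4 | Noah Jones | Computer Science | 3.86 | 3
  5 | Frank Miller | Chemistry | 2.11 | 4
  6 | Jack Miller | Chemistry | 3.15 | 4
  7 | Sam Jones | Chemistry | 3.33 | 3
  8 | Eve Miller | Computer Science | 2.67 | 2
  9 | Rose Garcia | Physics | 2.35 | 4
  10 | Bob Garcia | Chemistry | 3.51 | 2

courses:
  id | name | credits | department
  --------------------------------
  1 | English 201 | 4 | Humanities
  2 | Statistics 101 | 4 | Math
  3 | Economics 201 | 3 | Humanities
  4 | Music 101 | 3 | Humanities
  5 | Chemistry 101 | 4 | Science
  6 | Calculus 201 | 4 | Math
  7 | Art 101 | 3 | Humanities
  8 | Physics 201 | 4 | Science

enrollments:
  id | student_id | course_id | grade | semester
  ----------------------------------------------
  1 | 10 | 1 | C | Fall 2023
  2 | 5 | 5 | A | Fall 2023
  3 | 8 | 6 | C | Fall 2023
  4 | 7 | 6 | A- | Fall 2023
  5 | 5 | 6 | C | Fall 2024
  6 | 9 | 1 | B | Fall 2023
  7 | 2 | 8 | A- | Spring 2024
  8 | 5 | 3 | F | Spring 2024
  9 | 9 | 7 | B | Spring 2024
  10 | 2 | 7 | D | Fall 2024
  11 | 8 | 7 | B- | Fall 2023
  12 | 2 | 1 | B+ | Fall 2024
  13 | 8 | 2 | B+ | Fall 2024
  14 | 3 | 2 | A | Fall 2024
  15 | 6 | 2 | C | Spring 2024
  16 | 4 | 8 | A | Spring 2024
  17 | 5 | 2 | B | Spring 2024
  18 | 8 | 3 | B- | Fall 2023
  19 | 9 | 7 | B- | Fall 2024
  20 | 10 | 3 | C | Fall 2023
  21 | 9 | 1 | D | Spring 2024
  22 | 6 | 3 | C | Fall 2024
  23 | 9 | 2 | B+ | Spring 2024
SELECT name, credits FROM courses WHERE credits BETWEEN 4 AND 4

Execution result:
name | credits
English 201 | 4
Statistics 101 | 4
Chemistry 101 | 4
Calculus 201 | 4
Physics 201 | 4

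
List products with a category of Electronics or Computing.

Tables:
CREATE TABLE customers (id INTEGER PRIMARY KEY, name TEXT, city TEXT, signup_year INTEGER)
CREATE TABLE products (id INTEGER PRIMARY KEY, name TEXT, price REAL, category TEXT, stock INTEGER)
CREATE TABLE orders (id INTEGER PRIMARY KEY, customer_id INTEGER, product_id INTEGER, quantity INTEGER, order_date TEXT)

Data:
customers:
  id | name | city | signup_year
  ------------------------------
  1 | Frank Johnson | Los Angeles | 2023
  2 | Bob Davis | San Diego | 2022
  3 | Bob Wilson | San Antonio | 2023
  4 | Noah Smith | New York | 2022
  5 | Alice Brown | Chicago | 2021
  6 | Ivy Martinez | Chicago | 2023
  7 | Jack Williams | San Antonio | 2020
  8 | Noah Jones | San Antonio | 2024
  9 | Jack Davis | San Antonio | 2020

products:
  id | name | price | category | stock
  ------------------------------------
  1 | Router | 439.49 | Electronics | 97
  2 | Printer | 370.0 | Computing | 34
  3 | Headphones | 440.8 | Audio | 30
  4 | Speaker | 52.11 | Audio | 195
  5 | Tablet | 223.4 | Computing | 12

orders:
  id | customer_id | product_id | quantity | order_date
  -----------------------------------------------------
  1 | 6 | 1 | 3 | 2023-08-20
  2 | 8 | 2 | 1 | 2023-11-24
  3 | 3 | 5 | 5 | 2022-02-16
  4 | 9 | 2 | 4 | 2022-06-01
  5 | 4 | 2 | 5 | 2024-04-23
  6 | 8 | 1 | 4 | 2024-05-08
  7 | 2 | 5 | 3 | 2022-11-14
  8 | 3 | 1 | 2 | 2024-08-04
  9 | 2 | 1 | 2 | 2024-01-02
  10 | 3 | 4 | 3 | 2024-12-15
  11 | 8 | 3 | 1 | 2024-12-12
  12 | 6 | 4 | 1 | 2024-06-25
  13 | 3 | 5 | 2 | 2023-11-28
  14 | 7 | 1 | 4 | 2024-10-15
SELECT name, category FROM products WHERE category IN ('Electronics', 'Computing')

Execution result:
name | category
Router | Electronics
Printer | Computing
Tablet | Computing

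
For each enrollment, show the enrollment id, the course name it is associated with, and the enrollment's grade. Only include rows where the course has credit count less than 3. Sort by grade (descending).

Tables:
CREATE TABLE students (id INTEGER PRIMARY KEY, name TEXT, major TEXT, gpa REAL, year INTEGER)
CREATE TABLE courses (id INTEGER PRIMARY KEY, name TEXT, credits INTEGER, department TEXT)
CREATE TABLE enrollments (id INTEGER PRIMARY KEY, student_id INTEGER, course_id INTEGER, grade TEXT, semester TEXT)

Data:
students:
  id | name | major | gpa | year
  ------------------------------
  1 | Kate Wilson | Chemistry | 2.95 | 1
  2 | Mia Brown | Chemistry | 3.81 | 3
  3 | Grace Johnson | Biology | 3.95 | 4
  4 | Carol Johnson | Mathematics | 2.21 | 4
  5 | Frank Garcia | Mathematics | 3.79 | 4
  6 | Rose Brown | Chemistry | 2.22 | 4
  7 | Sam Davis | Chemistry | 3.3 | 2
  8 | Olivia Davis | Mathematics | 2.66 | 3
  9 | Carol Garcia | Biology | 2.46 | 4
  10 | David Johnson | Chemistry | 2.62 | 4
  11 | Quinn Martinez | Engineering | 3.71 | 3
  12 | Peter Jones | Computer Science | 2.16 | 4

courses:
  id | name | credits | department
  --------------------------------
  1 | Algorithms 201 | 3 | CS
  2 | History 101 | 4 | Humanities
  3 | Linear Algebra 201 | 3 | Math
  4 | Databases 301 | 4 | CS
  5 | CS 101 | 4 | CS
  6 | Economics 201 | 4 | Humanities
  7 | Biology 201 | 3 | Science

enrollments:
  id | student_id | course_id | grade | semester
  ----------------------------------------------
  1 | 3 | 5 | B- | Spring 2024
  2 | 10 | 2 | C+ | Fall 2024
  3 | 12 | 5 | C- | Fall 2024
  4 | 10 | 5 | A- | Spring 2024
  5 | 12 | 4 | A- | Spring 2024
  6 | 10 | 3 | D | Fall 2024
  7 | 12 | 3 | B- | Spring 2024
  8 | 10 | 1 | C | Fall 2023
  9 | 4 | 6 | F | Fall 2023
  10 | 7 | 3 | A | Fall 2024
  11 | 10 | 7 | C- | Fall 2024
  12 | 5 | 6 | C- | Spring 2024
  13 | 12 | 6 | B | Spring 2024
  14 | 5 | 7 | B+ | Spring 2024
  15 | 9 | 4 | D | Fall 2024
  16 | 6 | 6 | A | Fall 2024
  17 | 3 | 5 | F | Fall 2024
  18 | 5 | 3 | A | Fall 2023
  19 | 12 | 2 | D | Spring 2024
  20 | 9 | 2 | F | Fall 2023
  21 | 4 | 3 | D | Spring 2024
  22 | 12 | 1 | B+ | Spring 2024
SELECT c.id, p.name AS course, c.grade FROM enrollments c JOIN courses p ON c.course_id = p.id WHERE p.credits < 3 ORDER BY c.grade DESC

Execution result:
(no rows)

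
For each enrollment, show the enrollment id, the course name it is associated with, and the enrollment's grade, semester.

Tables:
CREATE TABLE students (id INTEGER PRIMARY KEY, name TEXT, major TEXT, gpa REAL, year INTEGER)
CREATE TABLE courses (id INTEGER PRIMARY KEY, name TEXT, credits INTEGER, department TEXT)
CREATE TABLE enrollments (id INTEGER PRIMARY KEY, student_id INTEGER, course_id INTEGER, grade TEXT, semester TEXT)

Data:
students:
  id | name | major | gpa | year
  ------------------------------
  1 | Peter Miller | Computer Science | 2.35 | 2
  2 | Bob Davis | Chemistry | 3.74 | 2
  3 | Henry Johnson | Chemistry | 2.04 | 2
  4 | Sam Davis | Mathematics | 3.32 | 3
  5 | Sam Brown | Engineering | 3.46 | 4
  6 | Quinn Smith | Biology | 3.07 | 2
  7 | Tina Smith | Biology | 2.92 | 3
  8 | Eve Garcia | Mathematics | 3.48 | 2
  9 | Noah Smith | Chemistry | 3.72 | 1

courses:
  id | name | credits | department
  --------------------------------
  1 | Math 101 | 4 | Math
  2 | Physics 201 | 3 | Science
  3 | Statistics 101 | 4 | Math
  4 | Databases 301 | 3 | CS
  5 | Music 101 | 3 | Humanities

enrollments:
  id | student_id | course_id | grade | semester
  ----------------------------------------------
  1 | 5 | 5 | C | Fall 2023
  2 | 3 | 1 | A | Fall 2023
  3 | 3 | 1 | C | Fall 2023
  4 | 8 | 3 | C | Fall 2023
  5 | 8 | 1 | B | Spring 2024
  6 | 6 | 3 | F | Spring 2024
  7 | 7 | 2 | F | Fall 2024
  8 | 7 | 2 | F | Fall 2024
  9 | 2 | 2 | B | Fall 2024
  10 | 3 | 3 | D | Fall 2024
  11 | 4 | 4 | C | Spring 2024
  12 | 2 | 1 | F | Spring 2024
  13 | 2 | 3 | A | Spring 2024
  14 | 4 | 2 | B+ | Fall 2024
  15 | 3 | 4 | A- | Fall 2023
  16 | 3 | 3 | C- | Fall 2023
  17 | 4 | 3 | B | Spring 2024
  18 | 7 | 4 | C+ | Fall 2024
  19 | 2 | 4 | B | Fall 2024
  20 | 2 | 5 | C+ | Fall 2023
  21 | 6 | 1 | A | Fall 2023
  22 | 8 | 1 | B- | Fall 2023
SELECT c.id, p.name AS course, c.grade, c.semester FROM enrollments c JOIN courses p ON c.course_id = p.id

Execution result:
id | course | grade | semester
1 | Music 101 | C | Fall 2023
2 | Math 101 | A | Fall 2023
3 | Math 101 | C | Fall 2023
4 | Statistics 101 | C | Fall 2023
5 | Math 101 | B | Spring 2024
6 | Statistics 101 | F | Spring 2024
7 | Physics 201 | F | Fall 2024
8 | Physics 201 | F | Fall 2024
9 | Physics 201 | B | Fall 2024
10 | Statistics 101 | D | Fall 2024
11 | Databases 301 | C | Spring 2024
12 | Math 101 | F | Spring 2024
13 | Statistics 101 | A | Spring 2024
14 | Physics 201 | B+ | Fall 2024
15 | Databases 301 | A- | Fall 2023
16 | Statistics 101 | C- | Fall 2023
17 | Statistics 101 | B | Spring 2024
18 | Databases 301 | C+ | Fall 2024
19 | Databases 301 | B | Fall 2024
20 | Music 101 | C+ | Fall 2023
21 | Math 101 | A | Fall 2023
22 | Math 101 | B- | Fall 2023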